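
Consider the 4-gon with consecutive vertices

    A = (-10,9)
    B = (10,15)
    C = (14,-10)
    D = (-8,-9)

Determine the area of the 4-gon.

459

Apply the shoelace (surveyor's) formula: 2A = Σ (x_i·y_{i+1} − x_{i+1}·y_i), indices taken mod 4.
Σ = (-240) + (-310) + (-206) + (-162) = -918
Area = |Σ|/2 = 459.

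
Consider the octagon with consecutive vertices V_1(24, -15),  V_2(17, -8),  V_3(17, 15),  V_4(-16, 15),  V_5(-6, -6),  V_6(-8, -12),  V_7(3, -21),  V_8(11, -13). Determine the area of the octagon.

851

Apply the surveyor's formula: 2A = Σ (x_i·y_{i+1} − x_{i+1}·y_i), indices taken mod 8.
Σ = (63) + (391) + (495) + (186) + (24) + (204) + (192) + (147) = 1702
Area = |Σ|/2 = 851.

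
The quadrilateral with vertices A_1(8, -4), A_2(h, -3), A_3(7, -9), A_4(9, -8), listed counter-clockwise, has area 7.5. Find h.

7

Write out the shoelace sum; only the two edges meeting at A_2 involve h:
2·Area = [(8·(-3) − h·(-4)) + (h·(-9) − 7·(-3))] + 53
       = -5·h + 50 = 15
⇒ h = 7.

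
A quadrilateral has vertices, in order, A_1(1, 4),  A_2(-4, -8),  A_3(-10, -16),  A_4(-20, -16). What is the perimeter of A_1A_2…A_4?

62

|A_1A_2| = √((-5)² + (-12)²) = √169 = 13
|A_2A_3| = √((-6)² + (-8)²) = √100 = 10
|A_3A_4| = √((-10)² + (0)²) = √100 = 10
|A_4A_1| = √((21)² + (20)²) = √841 = 29
Perimeter = 13 + 10 + 10 + 29 = 62.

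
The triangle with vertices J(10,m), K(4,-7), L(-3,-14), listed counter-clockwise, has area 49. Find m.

Write out the shoelace sum; only the two edges meeting at J involve m:
2·Area = [((-3)·m − 10·(-14)) + (10·(-7) − 4·m)] + -77
       = -7·m + -7 = 98
⇒ m = -15.

-15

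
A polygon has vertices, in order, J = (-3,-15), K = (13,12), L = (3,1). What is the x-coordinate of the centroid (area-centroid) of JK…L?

Apply the surveyor's formula. First the cross-terms c_i = x_i·y_{i+1} − x_{i+1}·y_i:
  159, -23, -42  ⇒  2A = 94, A = 47.
Then Σ (x_i + x_{i+1})·c_i = 1222, so x̄ = 1222 / (6·47) = 13/3.

13/3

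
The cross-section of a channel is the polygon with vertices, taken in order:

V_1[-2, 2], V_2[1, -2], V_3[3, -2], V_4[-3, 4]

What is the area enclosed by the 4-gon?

Cross-terms: 2, 4, 6, 2  ⇒  Σ = 14
Area = |Σ|/2 = 7.

7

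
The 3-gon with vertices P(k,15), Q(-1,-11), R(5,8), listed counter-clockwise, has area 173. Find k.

The doubled signed area Σ (x_i y_{i+1} − x_{i+1} y_i) is linear in k.
With k=0 it equals 137; the coefficient of k is -19 (from the two edges through P).
So -19·k + 137 = 2·173 = 346 ⇒ k = -11.

-11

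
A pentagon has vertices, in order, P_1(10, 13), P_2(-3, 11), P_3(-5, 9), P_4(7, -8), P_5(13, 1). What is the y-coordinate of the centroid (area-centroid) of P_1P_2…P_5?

Apply the shoelace (surveyor's) formula. First the cross-terms c_i = x_i·y_{i+1} − x_{i+1}·y_i:
  149, 28, -23, 111, 159  ⇒  2A = 424, A = 212.
Then Σ (y_i + y_{i+1})·c_i = 5562, so ȳ = 5562 / (6·212) = 927/212.

927/212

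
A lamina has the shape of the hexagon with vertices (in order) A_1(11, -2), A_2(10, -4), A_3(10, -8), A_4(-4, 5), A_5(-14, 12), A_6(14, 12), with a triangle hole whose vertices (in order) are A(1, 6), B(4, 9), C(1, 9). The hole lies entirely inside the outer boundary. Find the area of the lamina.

255.5

Outer boundary:
Σ = (-24) + (-40) + (18) + (22) + (-336) + (-160) = -520
Area = |Σ|/2 = 260.
Hole:
Σ = (-15) + (27) + (-3) = 9
Area = |Σ|/2 = 4.5.
Net area = 260 − 4.5 = 255.5.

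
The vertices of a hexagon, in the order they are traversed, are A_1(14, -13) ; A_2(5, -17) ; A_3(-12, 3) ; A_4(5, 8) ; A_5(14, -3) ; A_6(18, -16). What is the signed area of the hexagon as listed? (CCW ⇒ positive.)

-390

Apply the shoelace formula: 2A = Σ (x_i·y_{i+1} − x_{i+1}·y_i), indices taken mod 6.
A_1→A_2: (14)(-17) − (5)(-13) = -173
A_2→A_3: (5)(3) − (-12)(-17) = -189
A_3→A_4: (-12)(8) − (5)(3) = -111
A_4→A_5: (5)(-3) − (14)(8) = -127
A_5→A_6: (14)(-16) − (18)(-3) = -170
A_6→A_1: (18)(-13) − (14)(-16) = -10
Σ = -780
Signed area = Σ/2 = -390 (negative ⇒ clockwise traversal).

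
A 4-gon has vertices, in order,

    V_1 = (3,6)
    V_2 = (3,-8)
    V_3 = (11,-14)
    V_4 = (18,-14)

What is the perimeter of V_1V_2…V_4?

|V_1V_2| = √((0)² + (-14)²) = √196 = 14
|V_2V_3| = √((8)² + (-6)²) = √100 = 10
|V_3V_4| = √((7)² + (0)²) = √49 = 7
|V_4V_1| = √((-15)² + (20)²) = √625 = 25
Perimeter = 14 + 10 + 7 + 25 = 56.

56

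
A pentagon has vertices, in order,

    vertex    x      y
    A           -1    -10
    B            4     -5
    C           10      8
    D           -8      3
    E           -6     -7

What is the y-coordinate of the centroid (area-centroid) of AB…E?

Apply the shoelace (surveyor's) formula. First the cross-terms c_i = x_i·y_{i+1} − x_{i+1}·y_i:
  45, 82, 94, 74, 53  ⇒  2A = 348, A = 174.
Then Σ (y_i + y_{i+1})·c_i = -592, so ȳ = -592 / (6·174) = -148/261.

-148/261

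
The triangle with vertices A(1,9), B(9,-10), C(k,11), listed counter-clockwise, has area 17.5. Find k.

2

The doubled signed area Σ (x_i y_{i+1} − x_{i+1} y_i) is linear in k.
With k=0 it equals -3; the coefficient of k is 19 (from the two edges through C).
So 19·k + -3 = 2·17.5 = 35 ⇒ k = 2.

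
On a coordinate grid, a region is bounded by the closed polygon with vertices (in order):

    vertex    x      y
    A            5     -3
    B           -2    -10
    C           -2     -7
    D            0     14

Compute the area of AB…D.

80

Apply Gauss's area formula: 2A = Σ (x_i·y_{i+1} − x_{i+1}·y_i), indices taken mod 4.
Σ = (-56) + (-6) + (-28) + (-70) = -160
Area = |Σ|/2 = 80.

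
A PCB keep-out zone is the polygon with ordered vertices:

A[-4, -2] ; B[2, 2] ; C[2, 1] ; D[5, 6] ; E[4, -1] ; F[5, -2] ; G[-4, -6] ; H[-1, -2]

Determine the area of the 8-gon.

Apply the shoelace (surveyor's) formula: 2A = Σ (x_i·y_{i+1} − x_{i+1}·y_i), indices taken mod 8.
Cross-terms: -4, -2, 7, -29, -3, -38, 2, -6  ⇒  Σ = -73
Area = |Σ|/2 = 36.5.

36.5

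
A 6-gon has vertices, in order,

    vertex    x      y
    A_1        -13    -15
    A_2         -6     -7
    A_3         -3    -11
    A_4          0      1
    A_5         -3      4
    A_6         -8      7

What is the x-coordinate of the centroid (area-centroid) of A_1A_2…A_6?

Apply Gauss's area formula. First the cross-terms c_i = x_i·y_{i+1} − x_{i+1}·y_i:
  1, 45, -3, 3, 11, 211  ⇒  2A = 268, A = 134.
Then Σ (x_i + x_{i+1})·c_i = -4976, so x̄ = -4976 / (6·134) = -1244/201.

-1244/201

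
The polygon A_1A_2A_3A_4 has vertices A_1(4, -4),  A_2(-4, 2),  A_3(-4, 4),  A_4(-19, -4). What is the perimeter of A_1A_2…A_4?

|A_1A_2| = √((-8)² + (6)²) = √100 = 10
|A_2A_3| = √((0)² + (2)²) = √4 = 2
|A_3A_4| = √((-15)² + (-8)²) = √289 = 17
|A_4A_1| = √((23)² + (0)²) = √529 = 23
Perimeter = 10 + 2 + 17 + 23 = 52.

52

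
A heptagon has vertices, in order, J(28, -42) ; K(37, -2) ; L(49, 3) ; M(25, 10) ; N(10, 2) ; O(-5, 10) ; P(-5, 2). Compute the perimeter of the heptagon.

|JK| = √((9)² + (40)²) = √1681 = 41
|KL| = √((12)² + (5)²) = √169 = 13
|LM| = √((-24)² + (7)²) = √625 = 25
|MN| = √((-15)² + (-8)²) = √289 = 17
|NO| = √((-15)² + (8)²) = √289 = 17
|OP| = √((0)² + (-8)²) = √64 = 8
|PJ| = √((33)² + (-44)²) = √3025 = 55
Perimeter = 41 + 13 + 25 + 17 + 17 + 8 + 55 = 176.

176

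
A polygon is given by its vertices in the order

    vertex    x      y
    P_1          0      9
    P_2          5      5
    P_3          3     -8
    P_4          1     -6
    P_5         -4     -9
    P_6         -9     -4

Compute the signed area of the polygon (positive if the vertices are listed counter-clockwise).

-144.5

Σ = (-45) + (-55) + (-10) + (-33) + (-65) + (-81) = -289
Signed area = Σ/2 = -144.5 (negative ⇒ clockwise traversal).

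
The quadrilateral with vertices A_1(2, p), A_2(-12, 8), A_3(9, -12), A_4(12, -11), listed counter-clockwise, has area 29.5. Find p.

Write out the shoelace sum; only the two edges meeting at A_1 involve p:
2·Area = [(12·p − 2·(-11)) + (2·8 − (-12)·p)] + 117
       = 24·p + 155 = 59
⇒ p = -4.

-4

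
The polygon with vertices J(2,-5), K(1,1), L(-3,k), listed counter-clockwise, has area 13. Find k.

The doubled signed area Σ (x_i y_{i+1} − x_{i+1} y_i) is linear in k.
With k=0 it equals 25; the coefficient of k is -1 (from the two edges through L).
So -1·k + 25 = 2·13 = 26 ⇒ k = -1.

-1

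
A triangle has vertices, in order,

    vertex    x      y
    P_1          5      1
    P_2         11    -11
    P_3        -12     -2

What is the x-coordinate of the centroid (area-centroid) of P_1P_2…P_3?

4/3

Apply Gauss's area formula. First the cross-terms c_i = x_i·y_{i+1} − x_{i+1}·y_i:
  -66, -154, -2  ⇒  2A = -222, A = -111.
Then Σ (x_i + x_{i+1})·c_i = -888, so x̄ = -888 / (6·(-111)) = 4/3.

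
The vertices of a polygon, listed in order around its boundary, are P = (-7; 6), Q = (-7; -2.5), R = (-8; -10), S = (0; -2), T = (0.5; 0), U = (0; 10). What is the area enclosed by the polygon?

Σ = (59.5) + (50) + (16) + (1) + (5) + (70) = 201.5
Area = |Σ|/2 = 100.75.

100.75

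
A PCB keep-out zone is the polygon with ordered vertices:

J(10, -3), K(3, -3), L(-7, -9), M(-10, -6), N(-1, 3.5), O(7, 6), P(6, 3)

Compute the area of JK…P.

125.75

Apply the surveyor's formula: 2A = Σ (x_i·y_{i+1} − x_{i+1}·y_i), indices taken mod 7.
Σ = (-21) + (-48) + (-48) + (-41) + (-30.5) + (-15) + (-48) = -251.5
Area = |Σ|/2 = 125.75.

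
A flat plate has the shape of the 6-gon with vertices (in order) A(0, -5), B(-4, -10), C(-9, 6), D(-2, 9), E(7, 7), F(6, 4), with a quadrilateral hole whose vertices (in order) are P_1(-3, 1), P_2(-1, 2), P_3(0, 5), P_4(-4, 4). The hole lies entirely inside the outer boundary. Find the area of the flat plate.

153

Outer boundary:
Apply the shoelace formula: 2A = Σ (x_i·y_{i+1} − x_{i+1}·y_i), indices taken mod 6.
Σ = (-20) + (-114) + (-69) + (-77) + (-14) + (-30) = -324
Area = |Σ|/2 = 162.
Hole:
Apply the surveyor's formula: 2A = Σ (x_i·y_{i+1} − x_{i+1}·y_i), indices taken mod 4.
Σ = (-5) + (-5) + (20) + (8) = 18
Area = |Σ|/2 = 9.
Net area = 162 − 9 = 153.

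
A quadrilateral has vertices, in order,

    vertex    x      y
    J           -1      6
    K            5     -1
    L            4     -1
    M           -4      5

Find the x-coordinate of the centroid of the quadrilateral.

10/33

Apply the surveyor's formula. First the cross-terms c_i = x_i·y_{i+1} − x_{i+1}·y_i:
  -29, -1, 16, -19  ⇒  2A = -33, A = -16.5.
Then Σ (x_i + x_{i+1})·c_i = -30, so x̄ = -30 / (6·(-16.5)) = 10/33.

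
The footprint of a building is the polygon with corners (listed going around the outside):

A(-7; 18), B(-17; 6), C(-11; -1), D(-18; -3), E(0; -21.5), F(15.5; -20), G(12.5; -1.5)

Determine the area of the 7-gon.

761.75

A→B: (-7)(6) − (-17)(18) = 264
B→C: (-17)(-1) − (-11)(6) = 83
C→D: (-11)(-3) − (-18)(-1) = 15
D→E: (-18)(-21.5) − (0)(-3) = 387
E→F: (0)(-20) − (15.5)(-21.5) = 333.25
F→G: (15.5)(-1.5) − (12.5)(-20) = 226.75
G→A: (12.5)(18) − (-7)(-1.5) = 214.5
Σ = 1523.5
Area = |Σ|/2 = 761.75.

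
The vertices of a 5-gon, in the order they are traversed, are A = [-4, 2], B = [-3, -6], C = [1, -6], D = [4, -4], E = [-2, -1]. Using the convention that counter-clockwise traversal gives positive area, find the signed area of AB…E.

27

Apply Gauss's area formula: 2A = Σ (x_i·y_{i+1} − x_{i+1}·y_i), indices taken mod 5.
Cross-terms: 30, 24, 20, -12, -8  ⇒  Σ = 54
Signed area = Σ/2 = 27 (positive ⇒ counter-clockwise traversal).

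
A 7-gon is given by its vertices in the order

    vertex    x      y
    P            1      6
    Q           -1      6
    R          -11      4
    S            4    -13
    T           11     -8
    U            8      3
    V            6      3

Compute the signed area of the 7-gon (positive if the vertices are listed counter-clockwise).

Apply the shoelace (surveyor's) formula: 2A = Σ (x_i·y_{i+1} − x_{i+1}·y_i), indices taken mod 7.
Σ = (12) + (62) + (127) + (111) + (97) + (6) + (33) = 448
Signed area = Σ/2 = 224 (positive ⇒ counter-clockwise traversal).

224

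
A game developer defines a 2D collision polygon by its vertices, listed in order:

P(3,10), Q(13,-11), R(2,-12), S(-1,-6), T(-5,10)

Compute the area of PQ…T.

Apply the surveyor's formula: 2A = Σ (x_i·y_{i+1} − x_{i+1}·y_i), indices taken mod 5.
P→Q: (3)(-11) − (13)(10) = -163
Q→R: (13)(-12) − (2)(-11) = -134
R→S: (2)(-6) − (-1)(-12) = -24
S→T: (-1)(10) − (-5)(-6) = -40
T→P: (-5)(10) − (3)(10) = -80
Σ = -441
Area = |Σ|/2 = 220.5.

220.5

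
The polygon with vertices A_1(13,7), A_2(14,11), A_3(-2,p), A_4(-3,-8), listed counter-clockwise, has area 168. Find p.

10

The doubled signed area Σ (x_i y_{i+1} − x_{i+1} y_i) is linear in p.
With p=0 it equals 166; the coefficient of p is 17 (from the two edges through A_3).
So 17·p + 166 = 2·168 = 336 ⇒ p = 10.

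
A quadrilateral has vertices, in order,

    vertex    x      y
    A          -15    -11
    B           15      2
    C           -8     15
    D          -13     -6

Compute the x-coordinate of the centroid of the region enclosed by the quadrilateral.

-175/72

Apply the shoelace formula. First the cross-terms c_i = x_i·y_{i+1} − x_{i+1}·y_i:
  135, 241, 243, 53  ⇒  2A = 672, A = 336.
Then Σ (x_i + x_{i+1})·c_i = -4900, so x̄ = -4900 / (6·336) = -175/72.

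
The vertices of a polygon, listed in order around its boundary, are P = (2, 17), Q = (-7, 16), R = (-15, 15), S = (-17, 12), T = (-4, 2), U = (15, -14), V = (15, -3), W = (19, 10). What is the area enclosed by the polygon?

Apply the shoelace (surveyor's) formula: 2A = Σ (x_i·y_{i+1} − x_{i+1}·y_i), indices taken mod 8.
P→Q: (2)(16) − (-7)(17) = 151
Q→R: (-7)(15) − (-15)(16) = 135
R→S: (-15)(12) − (-17)(15) = 75
S→T: (-17)(2) − (-4)(12) = 14
T→U: (-4)(-14) − (15)(2) = 26
U→V: (15)(-3) − (15)(-14) = 165
V→W: (15)(10) − (19)(-3) = 207
W→P: (19)(17) − (2)(10) = 303
Σ = 1076
Area = |Σ|/2 = 538.

538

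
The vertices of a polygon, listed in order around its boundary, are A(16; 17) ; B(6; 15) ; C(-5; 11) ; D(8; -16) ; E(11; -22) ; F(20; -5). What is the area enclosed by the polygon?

A→B: (16)(15) − (6)(17) = 138
B→C: (6)(11) − (-5)(15) = 141
C→D: (-5)(-16) − (8)(11) = -8
D→E: (8)(-22) − (11)(-16) = 0
E→F: (11)(-5) − (20)(-22) = 385
F→A: (20)(17) − (16)(-5) = 420
Σ = 1076
Area = |Σ|/2 = 538.

538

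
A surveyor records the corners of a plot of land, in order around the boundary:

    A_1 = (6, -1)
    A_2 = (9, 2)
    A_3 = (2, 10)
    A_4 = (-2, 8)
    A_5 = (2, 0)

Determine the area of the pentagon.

Apply Gauss's area formula: 2A = Σ (x_i·y_{i+1} − x_{i+1}·y_i), indices taken mod 5.
Σ = (21) + (86) + (36) + (-16) + (-2) = 125
Area = |Σ|/2 = 62.5.

62.5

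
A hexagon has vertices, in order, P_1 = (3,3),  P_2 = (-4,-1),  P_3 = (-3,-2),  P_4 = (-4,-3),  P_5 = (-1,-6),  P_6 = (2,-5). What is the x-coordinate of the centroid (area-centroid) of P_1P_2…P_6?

-17/111

Apply the shoelace formula. First the cross-terms c_i = x_i·y_{i+1} − x_{i+1}·y_i:
  9, 5, 1, 21, 17, 21  ⇒  2A = 74, A = 37.
Then Σ (x_i + x_{i+1})·c_i = -34, so x̄ = -34 / (6·37) = -17/111.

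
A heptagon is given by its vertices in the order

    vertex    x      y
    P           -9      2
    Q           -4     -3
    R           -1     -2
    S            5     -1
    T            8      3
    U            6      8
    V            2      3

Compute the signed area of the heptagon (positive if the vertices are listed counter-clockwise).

76.5

Apply Gauss's area formula: 2A = Σ (x_i·y_{i+1} − x_{i+1}·y_i), indices taken mod 7.
Cross-terms: 35, 5, 11, 23, 46, 2, 31  ⇒  Σ = 153
Signed area = Σ/2 = 76.5 (positive ⇒ counter-clockwise traversal).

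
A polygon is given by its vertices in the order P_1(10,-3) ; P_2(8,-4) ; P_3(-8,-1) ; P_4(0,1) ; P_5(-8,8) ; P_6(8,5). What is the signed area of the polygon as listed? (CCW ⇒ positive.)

P_1→P_2: (10)(-4) − (8)(-3) = -16
P_2→P_3: (8)(-1) − (-8)(-4) = -40
P_3→P_4: (-8)(1) − (0)(-1) = -8
P_4→P_5: (0)(8) − (-8)(1) = 8
P_5→P_6: (-8)(5) − (8)(8) = -104
P_6→P_1: (8)(-3) − (10)(5) = -74
Σ = -234
Signed area = Σ/2 = -117 (negative ⇒ clockwise traversal).

-117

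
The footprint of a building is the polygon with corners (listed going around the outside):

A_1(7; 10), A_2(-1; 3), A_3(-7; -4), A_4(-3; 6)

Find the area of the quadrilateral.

Apply the shoelace formula: 2A = Σ (x_i·y_{i+1} − x_{i+1}·y_i), indices taken mod 4.
A_1→A_2: (7)(3) − (-1)(10) = 31
A_2→A_3: (-1)(-4) − (-7)(3) = 25
A_3→A_4: (-7)(6) − (-3)(-4) = -54
A_4→A_1: (-3)(10) − (7)(6) = -72
Σ = -70
Area = |Σ|/2 = 35.

35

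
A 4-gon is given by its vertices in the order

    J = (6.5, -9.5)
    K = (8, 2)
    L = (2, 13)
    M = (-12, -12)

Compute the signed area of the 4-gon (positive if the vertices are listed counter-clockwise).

256.5

Apply the shoelace (surveyor's) formula: 2A = Σ (x_i·y_{i+1} − x_{i+1}·y_i), indices taken mod 4.
Σ = (89) + (100) + (132) + (192) = 513
Signed area = Σ/2 = 256.5 (positive ⇒ counter-clockwise traversal).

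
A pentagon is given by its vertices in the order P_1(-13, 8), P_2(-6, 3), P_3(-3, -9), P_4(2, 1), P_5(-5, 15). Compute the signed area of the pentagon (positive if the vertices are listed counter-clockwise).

138.5

Apply the shoelace formula: 2A = Σ (x_i·y_{i+1} − x_{i+1}·y_i), indices taken mod 5.
Σ = (9) + (63) + (15) + (35) + (155) = 277
Signed area = Σ/2 = 138.5 (positive ⇒ counter-clockwise traversal).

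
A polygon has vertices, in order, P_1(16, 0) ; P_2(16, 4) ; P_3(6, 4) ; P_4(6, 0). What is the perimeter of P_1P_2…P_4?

|P_1P_2| = √((0)² + (4)²) = √16 = 4
|P_2P_3| = √((-10)² + (0)²) = √100 = 10
|P_3P_4| = √((0)² + (-4)²) = √16 = 4
|P_4P_1| = √((10)² + (0)²) = √100 = 10
Perimeter = 4 + 10 + 4 + 10 = 28.

28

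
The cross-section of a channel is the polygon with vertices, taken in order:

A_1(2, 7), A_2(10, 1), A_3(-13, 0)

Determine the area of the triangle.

73

A_1→A_2: (2)(1) − (10)(7) = -68
A_2→A_3: (10)(0) − (-13)(1) = 13
A_3→A_1: (-13)(7) − (2)(0) = -91
Σ = -146
Area = |Σ|/2 = 73.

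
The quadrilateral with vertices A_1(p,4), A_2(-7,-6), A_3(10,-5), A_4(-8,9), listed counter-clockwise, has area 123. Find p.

The doubled signed area Σ (x_i y_{i+1} − x_{i+1} y_i) is linear in p.
With p=0 it equals 141; the coefficient of p is -15 (from the two edges through A_1).
So -15·p + 141 = 2·123 = 246 ⇒ p = -7.

-7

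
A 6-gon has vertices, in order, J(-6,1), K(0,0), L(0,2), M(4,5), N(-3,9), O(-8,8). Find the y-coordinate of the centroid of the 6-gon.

Apply Gauss's area formula. First the cross-terms c_i = x_i·y_{i+1} − x_{i+1}·y_i:
  0, 0, -8, 51, 48, 40  ⇒  2A = 131, A = 65.5.
Then Σ (y_i + y_{i+1})·c_i = 1834, so ȳ = 1834 / (6·65.5) = 14/3.

14/3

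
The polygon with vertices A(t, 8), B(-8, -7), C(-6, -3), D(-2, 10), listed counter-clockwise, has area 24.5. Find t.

The doubled signed area Σ (x_i y_{i+1} − x_{i+1} y_i) is linear in t.
With t=0 it equals -36; the coefficient of t is -17 (from the two edges through A).
So -17·t + -36 = 2·24.5 = 49 ⇒ t = -5.

-5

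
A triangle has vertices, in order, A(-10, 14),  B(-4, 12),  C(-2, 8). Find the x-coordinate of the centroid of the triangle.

-16/3

Apply the surveyor's formula. First the cross-terms c_i = x_i·y_{i+1} − x_{i+1}·y_i:
  -64, -8, 52  ⇒  2A = -20, A = -10.
Then Σ (x_i + x_{i+1})·c_i = 320, so x̄ = 320 / (6·(-10)) = -16/3.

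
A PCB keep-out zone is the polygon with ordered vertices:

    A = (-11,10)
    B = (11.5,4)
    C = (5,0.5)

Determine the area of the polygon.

58.875

Cross-terms: -159, -14.25, 55.5  ⇒  Σ = -117.75
Area = |Σ|/2 = 58.875.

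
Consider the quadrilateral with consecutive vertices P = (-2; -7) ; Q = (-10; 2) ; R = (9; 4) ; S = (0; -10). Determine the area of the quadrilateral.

Σ = (-74) + (-58) + (-90) + (-20) = -242
Area = |Σ|/2 = 121.

121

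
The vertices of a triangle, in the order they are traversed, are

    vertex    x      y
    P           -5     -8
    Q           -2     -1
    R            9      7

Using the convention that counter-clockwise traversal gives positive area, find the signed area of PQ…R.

Apply Gauss's area formula: 2A = Σ (x_i·y_{i+1} − x_{i+1}·y_i), indices taken mod 3.
P→Q: (-5)(-1) − (-2)(-8) = -11
Q→R: (-2)(7) − (9)(-1) = -5
R→P: (9)(-8) − (-5)(7) = -37
Σ = -53
Signed area = Σ/2 = -26.5 (negative ⇒ clockwise traversal).

-26.5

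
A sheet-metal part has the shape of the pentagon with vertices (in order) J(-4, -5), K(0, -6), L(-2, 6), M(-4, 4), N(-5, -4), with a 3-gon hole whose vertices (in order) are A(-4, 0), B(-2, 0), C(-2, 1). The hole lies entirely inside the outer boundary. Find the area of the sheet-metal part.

Outer boundary:
Σ = (24) + (-12) + (16) + (36) + (9) = 73
Area = |Σ|/2 = 36.5.
Hole:
Cross-terms: 0, -2, 4  ⇒  Σ = 2
Area = |Σ|/2 = 1.
Net area = 36.5 − 1 = 35.5.

35.5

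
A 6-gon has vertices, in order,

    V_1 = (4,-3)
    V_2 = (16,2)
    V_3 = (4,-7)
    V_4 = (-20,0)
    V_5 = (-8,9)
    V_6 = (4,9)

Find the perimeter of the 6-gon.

92

|V_1V_2| = √((12)² + (5)²) = √169 = 13
|V_2V_3| = √((-12)² + (-9)²) = √225 = 15
|V_3V_4| = √((-24)² + (7)²) = √625 = 25
|V_4V_5| = √((12)² + (9)²) = √225 = 15
|V_5V_6| = √((12)² + (0)²) = √144 = 12
|V_6V_1| = √((0)² + (-12)²) = √144 = 12
Perimeter = 13 + 15 + 25 + 15 + 12 + 12 = 92.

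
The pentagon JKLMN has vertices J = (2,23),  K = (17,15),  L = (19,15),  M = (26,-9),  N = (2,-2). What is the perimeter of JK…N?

|JK| = √((15)² + (-8)²) = √289 = 17
|KL| = √((2)² + (0)²) = √4 = 2
|LM| = √((7)² + (-24)²) = √625 = 25
|MN| = √((-24)² + (7)²) = √625 = 25
|NJ| = √((0)² + (25)²) = √625 = 25
Perimeter = 17 + 2 + 25 + 25 + 25 = 94.

94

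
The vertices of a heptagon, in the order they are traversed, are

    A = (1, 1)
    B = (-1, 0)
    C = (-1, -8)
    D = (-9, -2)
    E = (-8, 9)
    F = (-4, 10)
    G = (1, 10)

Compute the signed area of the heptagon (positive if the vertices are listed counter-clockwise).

-130.5

Apply the shoelace (surveyor's) formula: 2A = Σ (x_i·y_{i+1} − x_{i+1}·y_i), indices taken mod 7.
A→B: (1)(0) − (-1)(1) = 1
B→C: (-1)(-8) − (-1)(0) = 8
C→D: (-1)(-2) − (-9)(-8) = -70
D→E: (-9)(9) − (-8)(-2) = -97
E→F: (-8)(10) − (-4)(9) = -44
F→G: (-4)(10) − (1)(10) = -50
G→A: (1)(1) − (1)(10) = -9
Σ = -261
Signed area = Σ/2 = -130.5 (negative ⇒ clockwise traversal).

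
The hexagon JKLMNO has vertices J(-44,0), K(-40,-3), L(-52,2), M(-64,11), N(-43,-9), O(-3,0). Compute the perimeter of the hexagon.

144

|JK| = √((4)² + (-3)²) = √25 = 5
|KL| = √((-12)² + (5)²) = √169 = 13
|LM| = √((-12)² + (9)²) = √225 = 15
|MN| = √((21)² + (-20)²) = √841 = 29
|NO| = √((40)² + (9)²) = √1681 = 41
|OJ| = √((-41)² + (0)²) = √1681 = 41
Perimeter = 5 + 13 + 15 + 29 + 41 + 41 = 144.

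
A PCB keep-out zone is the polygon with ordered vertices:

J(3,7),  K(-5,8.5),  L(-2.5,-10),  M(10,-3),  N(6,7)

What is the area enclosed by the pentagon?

Σ = (60.5) + (71.25) + (107.5) + (88) + (21) = 348.25
Area = |Σ|/2 = 174.125.

174.125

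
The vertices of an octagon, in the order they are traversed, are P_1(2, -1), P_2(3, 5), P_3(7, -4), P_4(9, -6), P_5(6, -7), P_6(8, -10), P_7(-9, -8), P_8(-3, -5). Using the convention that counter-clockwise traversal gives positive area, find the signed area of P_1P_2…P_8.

-95.5

Apply Gauss's area formula: 2A = Σ (x_i·y_{i+1} − x_{i+1}·y_i), indices taken mod 8.
Cross-terms: 13, -47, -6, -27, -4, -154, 21, 13  ⇒  Σ = -191
Signed area = Σ/2 = -95.5 (negative ⇒ clockwise traversal).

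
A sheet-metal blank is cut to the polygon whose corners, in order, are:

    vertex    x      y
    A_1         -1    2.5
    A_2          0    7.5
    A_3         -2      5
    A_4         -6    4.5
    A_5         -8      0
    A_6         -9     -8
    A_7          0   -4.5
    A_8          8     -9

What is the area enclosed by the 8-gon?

Apply Gauss's area formula: 2A = Σ (x_i·y_{i+1} − x_{i+1}·y_i), indices taken mod 8.
Σ = (-7.5) + (15) + (21) + (36) + (64) + (40.5) + (36) + (11) = 216
Area = |Σ|/2 = 108.

108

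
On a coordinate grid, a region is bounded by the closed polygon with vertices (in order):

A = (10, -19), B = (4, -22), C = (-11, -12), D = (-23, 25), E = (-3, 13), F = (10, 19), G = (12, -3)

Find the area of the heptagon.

Σ = (-144) + (-290) + (-551) + (-224) + (-187) + (-258) + (-198) = -1852
Area = |Σ|/2 = 926.

926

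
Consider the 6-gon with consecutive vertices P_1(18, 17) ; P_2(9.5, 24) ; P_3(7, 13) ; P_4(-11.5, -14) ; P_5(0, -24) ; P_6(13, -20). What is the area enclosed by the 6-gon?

723.25

Apply the shoelace formula: 2A = Σ (x_i·y_{i+1} − x_{i+1}·y_i), indices taken mod 6.
Σ = (270.5) + (-44.5) + (51.5) + (276) + (312) + (581) = 1446.5
Area = |Σ|/2 = 723.25.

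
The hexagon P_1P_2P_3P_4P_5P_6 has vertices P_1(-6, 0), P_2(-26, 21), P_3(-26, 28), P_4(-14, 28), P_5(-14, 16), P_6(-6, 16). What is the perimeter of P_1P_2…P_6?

84

|P_1P_2| = √((-20)² + (21)²) = √841 = 29
|P_2P_3| = √((0)² + (7)²) = √49 = 7
|P_3P_4| = √((12)² + (0)²) = √144 = 12
|P_4P_5| = √((0)² + (-12)²) = √144 = 12
|P_5P_6| = √((8)² + (0)²) = √64 = 8
|P_6P_1| = √((0)² + (-16)²) = √256 = 16
Perimeter = 29 + 7 + 12 + 12 + 8 + 16 = 84.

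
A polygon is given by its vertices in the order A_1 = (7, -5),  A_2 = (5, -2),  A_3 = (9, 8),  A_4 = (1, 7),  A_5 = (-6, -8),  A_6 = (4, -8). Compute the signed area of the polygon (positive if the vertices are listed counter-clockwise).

137

Apply Gauss's area formula: 2A = Σ (x_i·y_{i+1} − x_{i+1}·y_i), indices taken mod 6.
A_1→A_2: (7)(-2) − (5)(-5) = 11
A_2→A_3: (5)(8) − (9)(-2) = 58
A_3→A_4: (9)(7) − (1)(8) = 55
A_4→A_5: (1)(-8) − (-6)(7) = 34
A_5→A_6: (-6)(-8) − (4)(-8) = 80
A_6→A_1: (4)(-5) − (7)(-8) = 36
Σ = 274
Signed area = Σ/2 = 137 (positive ⇒ counter-clockwise traversal).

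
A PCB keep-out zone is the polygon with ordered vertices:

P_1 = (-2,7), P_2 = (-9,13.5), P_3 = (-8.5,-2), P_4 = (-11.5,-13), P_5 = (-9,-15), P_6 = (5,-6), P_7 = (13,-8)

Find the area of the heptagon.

276.875

Cross-terms: 36, 132.75, 87.5, 55.5, 129, 38, 75  ⇒  Σ = 553.75
Area = |Σ|/2 = 276.875.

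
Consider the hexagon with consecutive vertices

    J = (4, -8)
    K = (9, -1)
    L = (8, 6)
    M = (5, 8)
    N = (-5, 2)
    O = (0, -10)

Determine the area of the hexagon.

152

Apply Gauss's area formula: 2A = Σ (x_i·y_{i+1} − x_{i+1}·y_i), indices taken mod 6.
J→K: (4)(-1) − (9)(-8) = 68
K→L: (9)(6) − (8)(-1) = 62
L→M: (8)(8) − (5)(6) = 34
M→N: (5)(2) − (-5)(8) = 50
N→O: (-5)(-10) − (0)(2) = 50
O→J: (0)(-8) − (4)(-10) = 40
Σ = 304
Area = |Σ|/2 = 152.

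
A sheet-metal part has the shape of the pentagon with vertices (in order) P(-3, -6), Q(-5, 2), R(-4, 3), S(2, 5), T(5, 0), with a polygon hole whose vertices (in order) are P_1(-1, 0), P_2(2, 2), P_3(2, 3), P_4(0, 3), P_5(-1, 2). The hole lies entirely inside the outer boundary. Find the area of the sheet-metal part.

Outer boundary:
Apply the shoelace (surveyor's) formula: 2A = Σ (x_i·y_{i+1} − x_{i+1}·y_i), indices taken mod 5.
Σ = (-36) + (-7) + (-26) + (-25) + (-30) = -124
Area = |Σ|/2 = 62.
Hole:
Apply the shoelace (surveyor's) formula: 2A = Σ (x_i·y_{i+1} − x_{i+1}·y_i), indices taken mod 5.
Σ = (-2) + (2) + (6) + (3) + (2) = 11
Area = |Σ|/2 = 5.5.
Net area = 62 − 5.5 = 56.5.

56.5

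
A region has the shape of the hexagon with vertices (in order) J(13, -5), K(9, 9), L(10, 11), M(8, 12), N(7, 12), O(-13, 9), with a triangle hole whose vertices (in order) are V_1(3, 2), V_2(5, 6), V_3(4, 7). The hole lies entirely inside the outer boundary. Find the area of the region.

188

Outer boundary:
Apply the shoelace formula: 2A = Σ (x_i·y_{i+1} − x_{i+1}·y_i), indices taken mod 6.
Cross-terms: 162, 9, 32, 12, 219, -52  ⇒  Σ = 382
Area = |Σ|/2 = 191.
Hole:
Apply the shoelace formula: 2A = Σ (x_i·y_{i+1} − x_{i+1}·y_i), indices taken mod 3.
Σ = (8) + (11) + (-13) = 6
Area = |Σ|/2 = 3.
Net area = 191 − 3 = 188.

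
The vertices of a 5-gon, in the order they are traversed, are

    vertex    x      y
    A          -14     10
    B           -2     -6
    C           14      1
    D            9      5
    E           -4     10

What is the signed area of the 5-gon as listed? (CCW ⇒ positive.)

228.5

Apply the shoelace formula: 2A = Σ (x_i·y_{i+1} − x_{i+1}·y_i), indices taken mod 5.
Σ = (104) + (82) + (61) + (110) + (100) = 457
Signed area = Σ/2 = 228.5 (positive ⇒ counter-clockwise traversal).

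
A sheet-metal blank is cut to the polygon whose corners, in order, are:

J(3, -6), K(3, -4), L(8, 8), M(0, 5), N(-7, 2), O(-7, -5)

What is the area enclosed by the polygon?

J→K: (3)(-4) − (3)(-6) = 6
K→L: (3)(8) − (8)(-4) = 56
L→M: (8)(5) − (0)(8) = 40
M→N: (0)(2) − (-7)(5) = 35
N→O: (-7)(-5) − (-7)(2) = 49
O→J: (-7)(-6) − (3)(-5) = 57
Σ = 243
Area = |Σ|/2 = 121.5.

121.5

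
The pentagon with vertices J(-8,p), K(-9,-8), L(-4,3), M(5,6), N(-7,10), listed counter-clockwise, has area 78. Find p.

9

Write out the shoelace sum; only the two edges meeting at J involve p:
2·Area = [((-7)·p − (-8)·10) + ((-8)·(-8) − (-9)·p)] + -6
       = 2·p + 138 = 156
⇒ p = 9.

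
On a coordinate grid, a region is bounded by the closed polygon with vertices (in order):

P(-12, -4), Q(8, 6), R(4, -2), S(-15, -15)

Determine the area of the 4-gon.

Apply the shoelace formula: 2A = Σ (x_i·y_{i+1} − x_{i+1}·y_i), indices taken mod 4.
Cross-terms: -40, -40, -90, -120  ⇒  Σ = -290
Area = |Σ|/2 = 145.

145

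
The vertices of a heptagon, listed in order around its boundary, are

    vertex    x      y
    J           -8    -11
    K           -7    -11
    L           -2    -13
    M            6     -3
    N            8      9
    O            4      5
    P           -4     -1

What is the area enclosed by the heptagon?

Apply Gauss's area formula: 2A = Σ (x_i·y_{i+1} − x_{i+1}·y_i), indices taken mod 7.
J→K: (-8)(-11) − (-7)(-11) = 11
K→L: (-7)(-13) − (-2)(-11) = 69
L→M: (-2)(-3) − (6)(-13) = 84
M→N: (6)(9) − (8)(-3) = 78
N→O: (8)(5) − (4)(9) = 4
O→P: (4)(-1) − (-4)(5) = 16
P→J: (-4)(-11) − (-8)(-1) = 36
Σ = 298
Area = |Σ|/2 = 149.

149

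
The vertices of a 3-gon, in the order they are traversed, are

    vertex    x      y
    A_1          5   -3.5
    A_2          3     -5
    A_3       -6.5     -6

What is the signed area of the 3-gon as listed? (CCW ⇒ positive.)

-6.125

Apply the shoelace formula: 2A = Σ (x_i·y_{i+1} − x_{i+1}·y_i), indices taken mod 3.
Cross-terms: -14.5, -50.5, 52.75  ⇒  Σ = -12.25
Signed area = Σ/2 = -6.125 (negative ⇒ clockwise traversal).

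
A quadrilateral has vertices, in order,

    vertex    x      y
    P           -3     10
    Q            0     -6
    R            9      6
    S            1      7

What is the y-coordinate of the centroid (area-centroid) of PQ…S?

Apply the surveyor's formula. First the cross-terms c_i = x_i·y_{i+1} − x_{i+1}·y_i:
  18, 54, 57, 31  ⇒  2A = 160, A = 80.
Then Σ (y_i + y_{i+1})·c_i = 1340, so ȳ = 1340 / (6·80) = 67/24.

67/24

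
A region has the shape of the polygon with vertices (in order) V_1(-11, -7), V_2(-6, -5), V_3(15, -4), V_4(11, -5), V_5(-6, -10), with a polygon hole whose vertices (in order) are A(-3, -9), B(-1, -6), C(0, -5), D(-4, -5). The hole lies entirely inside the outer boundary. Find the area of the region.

56

Outer boundary:
Cross-terms: 13, 99, -31, -140, -68  ⇒  Σ = -127
Area = |Σ|/2 = 63.5.
Hole:
Cross-terms: 9, 5, -20, 21  ⇒  Σ = 15
Area = |Σ|/2 = 7.5.
Net area = 63.5 − 7.5 = 56.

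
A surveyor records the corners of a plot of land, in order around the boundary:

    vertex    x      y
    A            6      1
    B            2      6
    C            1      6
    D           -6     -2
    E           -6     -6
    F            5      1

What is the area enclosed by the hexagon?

Apply Gauss's area formula: 2A = Σ (x_i·y_{i+1} − x_{i+1}·y_i), indices taken mod 6.
A→B: (6)(6) − (2)(1) = 34
B→C: (2)(6) − (1)(6) = 6
C→D: (1)(-2) − (-6)(6) = 34
D→E: (-6)(-6) − (-6)(-2) = 24
E→F: (-6)(1) − (5)(-6) = 24
F→A: (5)(1) − (6)(1) = -1
Σ = 121
Area = |Σ|/2 = 60.5.

60.5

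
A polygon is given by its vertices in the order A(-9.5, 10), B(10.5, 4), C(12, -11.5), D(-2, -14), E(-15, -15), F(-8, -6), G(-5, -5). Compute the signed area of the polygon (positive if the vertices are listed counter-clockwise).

Apply the surveyor's formula: 2A = Σ (x_i·y_{i+1} − x_{i+1}·y_i), indices taken mod 7.
A→B: (-9.5)(4) − (10.5)(10) = -143
B→C: (10.5)(-11.5) − (12)(4) = -168.75
C→D: (12)(-14) − (-2)(-11.5) = -191
D→E: (-2)(-15) − (-15)(-14) = -180
E→F: (-15)(-6) − (-8)(-15) = -30
F→G: (-8)(-5) − (-5)(-6) = 10
G→A: (-5)(10) − (-9.5)(-5) = -97.5
Σ = -800.25
Signed area = Σ/2 = -400.125 (negative ⇒ clockwise traversal).

-400.125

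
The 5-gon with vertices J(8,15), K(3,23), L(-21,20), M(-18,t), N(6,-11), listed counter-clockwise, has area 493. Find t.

The doubled signed area Σ (x_i y_{i+1} − x_{i+1} y_i) is linear in t.
With t=0 it equals 1418; the coefficient of t is -27 (from the two edges through M).
So -27·t + 1418 = 2·493 = 986 ⇒ t = 16.

16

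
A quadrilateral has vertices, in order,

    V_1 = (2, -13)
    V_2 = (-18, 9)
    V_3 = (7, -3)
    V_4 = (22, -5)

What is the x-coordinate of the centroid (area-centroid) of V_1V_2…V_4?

217/141

Apply the shoelace formula. First the cross-terms c_i = x_i·y_{i+1} − x_{i+1}·y_i:
  -216, -9, 31, -276  ⇒  2A = -470, A = -235.
Then Σ (x_i + x_{i+1})·c_i = -2170, so x̄ = -2170 / (6·(-235)) = 217/141.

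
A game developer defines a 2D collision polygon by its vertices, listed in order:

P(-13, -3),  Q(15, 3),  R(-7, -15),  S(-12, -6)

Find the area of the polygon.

189

Σ = (6) + (-204) + (-138) + (-42) = -378
Area = |Σ|/2 = 189.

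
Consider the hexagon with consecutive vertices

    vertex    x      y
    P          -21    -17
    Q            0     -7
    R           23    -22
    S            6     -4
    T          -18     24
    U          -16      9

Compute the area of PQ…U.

Σ = (147) + (161) + (40) + (72) + (222) + (461) = 1103
Area = |Σ|/2 = 551.5.

551.5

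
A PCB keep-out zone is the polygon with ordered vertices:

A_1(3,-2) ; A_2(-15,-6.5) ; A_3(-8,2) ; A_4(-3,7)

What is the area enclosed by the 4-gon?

98.25

Apply the shoelace formula: 2A = Σ (x_i·y_{i+1} − x_{i+1}·y_i), indices taken mod 4.
Σ = (-49.5) + (-82) + (-50) + (-15) = -196.5
Area = |Σ|/2 = 98.25.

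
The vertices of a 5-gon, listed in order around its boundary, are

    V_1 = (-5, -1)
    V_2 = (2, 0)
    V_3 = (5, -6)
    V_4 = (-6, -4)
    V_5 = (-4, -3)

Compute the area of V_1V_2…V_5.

37.5

Apply Gauss's area formula: 2A = Σ (x_i·y_{i+1} − x_{i+1}·y_i), indices taken mod 5.
Cross-terms: 2, -12, -56, 2, -11  ⇒  Σ = -75
Area = |Σ|/2 = 37.5.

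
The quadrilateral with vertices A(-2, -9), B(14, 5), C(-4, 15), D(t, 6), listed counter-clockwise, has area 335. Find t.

The doubled signed area Σ (x_i y_{i+1} − x_{i+1} y_i) is linear in t.
With t=0 it equals 334; the coefficient of t is -24 (from the two edges through D).
So -24·t + 334 = 2·335 = 670 ⇒ t = -14.

-14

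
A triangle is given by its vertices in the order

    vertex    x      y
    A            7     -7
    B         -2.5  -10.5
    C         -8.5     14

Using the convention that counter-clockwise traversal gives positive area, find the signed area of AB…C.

Σ = (-91) + (-124.25) + (-38.5) = -253.75
Signed area = Σ/2 = -126.875 (negative ⇒ clockwise traversal).

-126.875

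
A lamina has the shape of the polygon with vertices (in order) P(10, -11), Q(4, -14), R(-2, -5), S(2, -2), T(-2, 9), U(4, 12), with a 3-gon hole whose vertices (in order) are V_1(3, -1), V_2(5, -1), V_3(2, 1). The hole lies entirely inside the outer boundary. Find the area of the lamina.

Outer boundary:
Apply the shoelace formula: 2A = Σ (x_i·y_{i+1} − x_{i+1}·y_i), indices taken mod 6.
Σ = (-96) + (-48) + (14) + (14) + (-60) + (-164) = -340
Area = |Σ|/2 = 170.
Hole:
Apply the shoelace formula: 2A = Σ (x_i·y_{i+1} − x_{i+1}·y_i), indices taken mod 3.
Cross-terms: 2, 7, -5  ⇒  Σ = 4
Area = |Σ|/2 = 2.
Net area = 170 − 2 = 168.

168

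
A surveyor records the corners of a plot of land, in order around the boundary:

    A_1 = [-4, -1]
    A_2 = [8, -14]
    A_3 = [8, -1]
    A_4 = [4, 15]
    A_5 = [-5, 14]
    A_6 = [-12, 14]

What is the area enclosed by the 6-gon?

294.5

Σ = (64) + (104) + (124) + (131) + (98) + (68) = 589
Area = |Σ|/2 = 294.5.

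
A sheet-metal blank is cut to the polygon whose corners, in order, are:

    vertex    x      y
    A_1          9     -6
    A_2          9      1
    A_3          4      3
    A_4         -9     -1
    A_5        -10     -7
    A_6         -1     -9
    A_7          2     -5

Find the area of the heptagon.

Apply the shoelace formula: 2A = Σ (x_i·y_{i+1} − x_{i+1}·y_i), indices taken mod 7.
Σ = (63) + (23) + (23) + (53) + (83) + (23) + (33) = 301
Area = |Σ|/2 = 150.5.

150.5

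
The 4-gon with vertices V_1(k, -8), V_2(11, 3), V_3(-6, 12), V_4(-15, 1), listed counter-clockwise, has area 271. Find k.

Write out the shoelace sum; only the two edges meeting at V_1 involve k:
2·Area = [((-15)·(-8) − k·1) + (k·3 − 11·(-8))] + 324
       = 2·k + 532 = 542
⇒ k = 5.

5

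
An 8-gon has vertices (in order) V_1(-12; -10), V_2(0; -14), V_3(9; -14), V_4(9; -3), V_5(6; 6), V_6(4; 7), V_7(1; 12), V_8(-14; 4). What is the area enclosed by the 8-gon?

442

Cross-terms: 168, 126, 99, 72, 18, 41, 172, 188  ⇒  Σ = 884
Area = |Σ|/2 = 442.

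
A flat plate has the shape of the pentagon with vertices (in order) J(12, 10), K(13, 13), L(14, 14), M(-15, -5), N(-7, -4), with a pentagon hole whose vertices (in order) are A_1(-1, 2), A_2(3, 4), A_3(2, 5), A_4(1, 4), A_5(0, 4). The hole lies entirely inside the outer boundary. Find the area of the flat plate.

Outer boundary:
Σ = (26) + (0) + (140) + (25) + (-22) = 169
Area = |Σ|/2 = 84.5.
Hole:
Apply the shoelace (surveyor's) formula: 2A = Σ (x_i·y_{i+1} − x_{i+1}·y_i), indices taken mod 5.
Σ = (-10) + (7) + (3) + (4) + (4) = 8
Area = |Σ|/2 = 4.
Net area = 84.5 − 4 = 80.5.

80.5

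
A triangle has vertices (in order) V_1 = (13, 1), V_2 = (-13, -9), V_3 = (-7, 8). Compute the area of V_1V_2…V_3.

191

Σ = (-104) + (-167) + (-111) = -382
Area = |Σ|/2 = 191.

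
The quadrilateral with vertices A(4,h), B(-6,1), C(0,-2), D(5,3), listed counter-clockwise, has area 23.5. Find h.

Write out the shoelace sum; only the two edges meeting at A involve h:
2·Area = [(5·h − 4·3) + (4·1 − (-6)·h)] + 22
       = 11·h + 14 = 47
⇒ h = 3.

3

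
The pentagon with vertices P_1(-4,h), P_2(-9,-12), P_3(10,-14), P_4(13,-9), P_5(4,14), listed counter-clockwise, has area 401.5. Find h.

11

Write out the shoelace sum; only the two edges meeting at P_1 involve h:
2·Area = [(4·h − (-4)·14) + ((-4)·(-12) − (-9)·h)] + 556
       = 13·h + 660 = 803
⇒ h = 11.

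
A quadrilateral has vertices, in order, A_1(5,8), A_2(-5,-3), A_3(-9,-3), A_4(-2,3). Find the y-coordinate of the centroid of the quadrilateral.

Apply the surveyor's formula. First the cross-terms c_i = x_i·y_{i+1} − x_{i+1}·y_i:
  25, -12, -33, -31  ⇒  2A = -51, A = -25.5.
Then Σ (y_i + y_{i+1})·c_i = -144, so ȳ = -144 / (6·(-25.5)) = 16/17.

16/17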